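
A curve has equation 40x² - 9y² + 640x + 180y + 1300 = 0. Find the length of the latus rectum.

Rearranging, 40(x² + 16x) -9(y² - 20y) = -1300.
Complete the square in x and y: 40(x + 8)² -9(y - 10)² = -1300 + 2560 - 900 = 360
Divide by 360: (x + 8)²/9 - (y - 10)²/40 = 1
Hyperbola, center (-8, 10), transverse axis horizontal; a² = 9, b² = 40.
Latus rectum length = 2b²/a = 2·40/3 = 80/3.

80/3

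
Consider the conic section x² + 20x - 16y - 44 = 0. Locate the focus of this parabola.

(-10, -5)

Only x is squared. Complete the square in x: (x + 10)² = 16(y + 9).
Vertex (-10, -9); 4p = 16 so p = 4. Opens up.
Focus is p units from the vertex along the axis: (h, k + p).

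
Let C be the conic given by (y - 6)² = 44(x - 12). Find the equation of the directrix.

Vertex (12, 6); 4p = 44 so p = 11. Opens right.
Directrix is the vertical line x = h − p = 12 − (11) = 1.

x = 1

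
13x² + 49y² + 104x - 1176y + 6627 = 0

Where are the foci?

(-10, 12) and (2, 12)

Group: 13(x² + 8x) + 49(y² - 24y) = -6627
Complete the square: 13(x + 4)² + 49(y - 12)² = -6627 + 208 + 7056 = 637
Divide through by 637 to get (x + 4)²/49 + (y - 12)²/13 = 1.
Ellipse, center (-4, 12), major axis horizontal; a² = 49, b² = 13.
c² = a² - b² = 49 - 13 = 36, so c = 6.
Foci lie on the horizontal axis through the center: (h ± c, k).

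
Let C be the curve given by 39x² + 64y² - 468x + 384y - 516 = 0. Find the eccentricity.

39(x² - 12x) + 64(y² + 6y) = 516
39(x - 6)² + 64(y + 3)² = 516 + 1404 + 576 = 2496
Divide by 2496: (x - 6)²/64 + (y + 3)²/39 = 1
Ellipse, center (6, -3), major axis horizontal; a² = 64, b² = 39.
c² = a² - b² = 25, so c = 5.
e = c/a = 5/8.

e = 5/8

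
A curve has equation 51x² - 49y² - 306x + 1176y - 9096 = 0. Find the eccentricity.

51(x² - 6x) -49(y² - 24y) = 9096
51(x - 3)² -49(y - 12)² = 9096 + 459 - 7056 = 2499
Dividing both sides by 2499: (x - 3)²/49 - (y - 12)²/51 = 1
Hyperbola, center (3, 12), transverse axis horizontal; a² = 49, b² = 51.
c² = a² + b² = 100, so c = 10.
e = c/a = 10/7.

e = 10/7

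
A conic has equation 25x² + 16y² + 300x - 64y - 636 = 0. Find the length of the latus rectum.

Group: 25(x² + 12x) + 16(y² - 4y) = 636
Completing the square gives 25(x + 6)² + 16(y - 2)² = 636 + 900 + 64 = 1600.
Divide by 1600: (x + 6)²/64 + (y - 2)²/100 = 1
Ellipse, center (-6, 2), major axis vertical; a² = 100, b² = 64.
Latus rectum length = 2b²/a = 2·64/10 = 64/5.

64/5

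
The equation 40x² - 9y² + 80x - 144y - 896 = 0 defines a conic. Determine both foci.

(-8, -8) and (6, -8)

Collect terms: 40(x² + 2x) -9(y² + 16y) = 896
Complete the square: 40(x + 1)² -9(y + 8)² = 896 + 40 - 576 = 360
Divide through by 360 to get (x + 1)²/9 - (y + 8)²/40 = 1.
Hyperbola, center (-1, -8), transverse axis horizontal; a² = 9, b² = 40.
c² = a² + b² = 9 + 40 = 49, so c = 7.
Foci lie on the horizontal axis through the center: (h ± c, k).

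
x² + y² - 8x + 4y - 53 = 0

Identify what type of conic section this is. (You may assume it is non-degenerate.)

circle

No xy term. Coefficients of x² and y² are A = 1, C = 1.
A = C (same sign) ⇒ circle.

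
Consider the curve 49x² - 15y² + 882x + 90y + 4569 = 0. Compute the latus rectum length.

Group the x- and y-terms: 49(x² + 18x) -15(y² - 6y) = -4569
Complete the square: 49(x + 9)² -15(y - 3)² = -4569 + 3969 - 135 = -735
Dividing both sides by -735: (y - 3)²/49 - (x + 9)²/15 = 1
Hyperbola, center (-9, 3), transverse axis vertical; a² = 49, b² = 15.
Latus rectum length = 2b²/a = 2·15/7 = 30/7.

30/7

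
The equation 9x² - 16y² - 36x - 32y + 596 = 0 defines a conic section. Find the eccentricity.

e = 5/3

Rearranging, 9(x² - 4x) -16(y² + 2y) = -596.
Completing the square gives 9(x - 2)² -16(y + 1)² = -596 + 36 - 16 = -576.
Divide by -576: (y + 1)²/36 - (x - 2)²/64 = 1
Hyperbola, center (2, -1), transverse axis vertical; a² = 36, b² = 64.
c² = a² + b² = 100, so c = 10.
e = c/a = 10/6 = 5/3.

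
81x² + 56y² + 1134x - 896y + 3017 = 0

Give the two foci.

Group: 81(x² + 14x) + 56(y² - 16y) = -3017
81(x + 7)² + 56(y - 8)² = -3017 + 3969 + 3584 = 4536
Divide by 4536: (x + 7)²/56 + (y - 8)²/81 = 1
Ellipse, center (-7, 8), major axis vertical; a² = 81, b² = 56.
c² = a² - b² = 81 - 56 = 25, so c = 5.
Foci lie on the vertical axis through the center: (h, k ± c).

(-7, 3) and (-7, 13)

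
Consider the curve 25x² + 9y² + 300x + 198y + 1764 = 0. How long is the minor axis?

6

Group the x- and y-terms: 25(x² + 12x) + 9(y² + 22y) = -1764
25(x + 6)² + 9(y + 11)² = -1764 + 900 + 1089 = 225
Dividing both sides by 225: (x + 6)²/9 + (y + 11)²/25 = 1
Ellipse, center (-6, -11), major axis vertical; a² = 25, b² = 9.
b² = 9 so b = 3; the minor axis has length 2b = 6.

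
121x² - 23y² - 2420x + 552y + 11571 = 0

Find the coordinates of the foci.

(10, 0) and (10, 24)

Collect terms: 121(x² - 20x) -23(y² - 24y) = -11571
Completing the square gives 121(x - 10)² -23(y - 12)² = -11571 + 12100 - 3312 = -2783.
Divide through by -2783 to get (y - 12)²/121 - (x - 10)²/23 = 1.
Hyperbola, center (10, 12), transverse axis vertical; a² = 121, b² = 23.
c² = a² + b² = 121 + 23 = 144, so c = 12.
Foci lie on the vertical axis through the center: (h, k ± c).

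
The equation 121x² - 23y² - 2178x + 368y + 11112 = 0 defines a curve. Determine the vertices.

(9, -3) and (9, 19)

Group the x- and y-terms: 121(x² - 18x) -23(y² - 16y) = -11112
Completing the square gives 121(x - 9)² -23(y - 8)² = -11112 + 9801 - 1472 = -2783.
Divide by -2783: (y - 8)²/121 - (x - 9)²/23 = 1
Hyperbola, center (9, 8), transverse axis vertical; a² = 121, b² = 23.
a = 11. Vertices at (h, k ± a).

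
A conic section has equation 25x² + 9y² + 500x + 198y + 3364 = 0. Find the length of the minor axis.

Collect terms: 25(x² + 20x) + 9(y² + 22y) = -3364
Complete the square: 25(x + 10)² + 9(y + 11)² = -3364 + 2500 + 1089 = 225
Divide by 225: (x + 10)²/9 + (y + 11)²/25 = 1
Ellipse, center (-10, -11), major axis vertical; a² = 25, b² = 9.
b² = 9 so b = 3; the minor axis has length 2b = 6.

6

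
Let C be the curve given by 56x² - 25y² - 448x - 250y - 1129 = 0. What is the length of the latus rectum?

112/5

Collect terms: 56(x² - 8x) -25(y² + 10y) = 1129
Complete the square in x and y: 56(x - 4)² -25(y + 5)² = 1129 + 896 - 625 = 1400
Divide by 1400: (x - 4)²/25 - (y + 5)²/56 = 1
Hyperbola, center (4, -5), transverse axis horizontal; a² = 25, b² = 56.
Latus rectum length = 2b²/a = 2·56/5 = 112/5.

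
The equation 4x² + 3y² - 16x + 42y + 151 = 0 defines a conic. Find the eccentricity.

4(x² - 4x) + 3(y² + 14y) = -151
4(x - 2)² + 3(y + 7)² = -151 + 16 + 147 = 12
Divide by 12: (x - 2)²/3 + (y + 7)²/4 = 1
Ellipse, center (2, -7), major axis vertical; a² = 4, b² = 3.
c² = a² - b² = 1, so c = 1.
e = c/a = 1/2.

e = 1/2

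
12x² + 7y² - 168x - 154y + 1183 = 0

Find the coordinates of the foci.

Group the x- and y-terms: 12(x² - 14x) + 7(y² - 22y) = -1183
12(x - 7)² + 7(y - 11)² = -1183 + 588 + 847 = 252
Divide by 252: (x - 7)²/21 + (y - 11)²/36 = 1
Ellipse, center (7, 11), major axis vertical; a² = 36, b² = 21.
c² = a² - b² = 36 - 21 = 15, so c = √15.
Foci lie on the vertical axis through the center: (h, k ± c).

(7, 11 - √15) and (7, 11 + √15)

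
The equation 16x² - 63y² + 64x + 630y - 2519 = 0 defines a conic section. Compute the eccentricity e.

Collect terms: 16(x² + 4x) -63(y² - 10y) = 2519
16(x + 2)² -63(y - 5)² = 2519 + 64 - 1575 = 1008
Dividing both sides by 1008: (x + 2)²/63 - (y - 5)²/16 = 1
Hyperbola, center (-2, 5), transverse axis horizontal; a² = 63, b² = 16.
c² = a² + b² = 79, so c = √79.
e = c/a = √79/3√7 = √553/21.

e = √553/21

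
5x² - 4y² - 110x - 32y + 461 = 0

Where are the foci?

Collect terms: 5(x² - 22x) -4(y² + 8y) = -461
Completing the square gives 5(x - 11)² -4(y + 4)² = -461 + 605 - 64 = 80.
Divide through by 80 to get (x - 11)²/16 - (y + 4)²/20 = 1.
Hyperbola, center (11, -4), transverse axis horizontal; a² = 16, b² = 20.
c² = a² + b² = 16 + 20 = 36, so c = 6.
Foci lie on the horizontal axis through the center: (h ± c, k).

(5, -4) and (17, -4)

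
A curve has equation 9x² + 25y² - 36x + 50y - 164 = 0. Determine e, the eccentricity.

Rearranging, 9(x² - 4x) + 25(y² + 2y) = 164.
Completing the square gives 9(x - 2)² + 25(y + 1)² = 164 + 36 + 25 = 225.
Divide through by 225 to get (x - 2)²/25 + (y + 1)²/9 = 1.
Ellipse, center (2, -1), major axis horizontal; a² = 25, b² = 9.
c² = a² - b² = 16, so c = 4.
e = c/a = 4/5.

e = 4/5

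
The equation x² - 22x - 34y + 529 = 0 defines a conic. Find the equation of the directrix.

y = 7/2

Only x is squared. Complete the square in x: (x - 11)² = 34(y - 12).
Vertex (11, 12); 4p = 34 so p = 17/2. Opens up.
Directrix is the horizontal line y = k − p = 12 − (17/2) = 7/2.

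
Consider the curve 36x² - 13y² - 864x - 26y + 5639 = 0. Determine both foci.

36(x² - 24x) -13(y² + 2y) = -5639
Complete the square in x and y: 36(x - 12)² -13(y + 1)² = -5639 + 5184 - 13 = -468
Divide by -468: (y + 1)²/36 - (x - 12)²/13 = 1
Hyperbola, center (12, -1), transverse axis vertical; a² = 36, b² = 13.
c² = a² + b² = 36 + 13 = 49, so c = 7.
Foci lie on the vertical axis through the center: (h, k ± c).

(12, -8) and (12, 6)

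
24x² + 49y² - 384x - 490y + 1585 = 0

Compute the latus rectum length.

24(x² - 16x) + 49(y² - 10y) = -1585
Complete the square: 24(x - 8)² + 49(y - 5)² = -1585 + 1536 + 1225 = 1176
Divide through by 1176 to get (x - 8)²/49 + (y - 5)²/24 = 1.
Ellipse, center (8, 5), major axis horizontal; a² = 49, b² = 24.
Latus rectum length = 2b²/a = 2·24/7 = 48/7.

48/7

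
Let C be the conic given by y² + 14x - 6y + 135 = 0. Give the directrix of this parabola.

x = -11/2

Only y is squared. Complete the square in y: (y - 3)² = -14(x + 9).
Vertex (-9, 3); 4p = -14 so p = -7/2. Opens left.
Directrix is the vertical line x = h − p = -9 − (-7/2) = -11/2.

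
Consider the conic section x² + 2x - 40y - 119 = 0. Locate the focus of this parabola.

Only x is squared. Complete the square in x: (x + 1)² = 40(y + 3).
Vertex (-1, -3); 4p = 40 so p = 10. Opens up.
Focus is p units from the vertex along the axis: (h, k + p).

(-1, 7)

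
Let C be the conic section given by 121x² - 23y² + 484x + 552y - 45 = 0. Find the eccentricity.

e = 12/11

Rearranging, 121(x² + 4x) -23(y² - 24y) = 45.
Complete the square: 121(x + 2)² -23(y - 12)² = 45 + 484 - 3312 = -2783
Divide by -2783: (y - 12)²/121 - (x + 2)²/23 = 1
Hyperbola, center (-2, 12), transverse axis vertical; a² = 121, b² = 23.
c² = a² + b² = 144, so c = 12.
e = c/a = 12/11.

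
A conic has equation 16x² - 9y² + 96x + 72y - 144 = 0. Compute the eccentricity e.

16(x² + 6x) -9(y² - 8y) = 144
Complete the square: 16(x + 3)² -9(y - 4)² = 144 + 144 - 144 = 144
Divide by 144: (x + 3)²/9 - (y - 4)²/16 = 1
Hyperbola, center (-3, 4), transverse axis horizontal; a² = 9, b² = 16.
c² = a² + b² = 25, so c = 5.
e = c/a = 5/3.

e = 5/3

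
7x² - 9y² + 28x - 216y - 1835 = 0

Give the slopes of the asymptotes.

√7/3 and -√7/3

Collect terms: 7(x² + 4x) -9(y² + 24y) = 1835
Complete the square in x and y: 7(x + 2)² -9(y + 12)² = 1835 + 28 - 1296 = 567
Divide by 567: (x + 2)²/81 - (y + 12)²/63 = 1
Hyperbola, center (-2, -12), transverse axis horizontal; a² = 81, b² = 63.
For a horizontal hyperbola the asymptotes have slope ±b/a.
Here that is ±3√7/9 = ±√7/3.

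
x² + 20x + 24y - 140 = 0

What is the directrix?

Only x is squared. Complete the square in x: (x + 10)² = -24(y - 10).
Vertex (-10, 10); 4p = -24 so p = -6. Opens down.
Directrix is the horizontal line y = k − p = 10 − (-6) = 16.

y = 16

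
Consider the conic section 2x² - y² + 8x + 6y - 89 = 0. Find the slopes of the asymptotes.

Collect terms: 2(x² + 4x) -(y² - 6y) = 89
Complete the square: 2(x + 2)² -(y - 3)² = 89 + 8 - 9 = 88
Dividing both sides by 88: (x + 2)²/44 - (y - 3)²/88 = 1
Hyperbola, center (-2, 3), transverse axis horizontal; a² = 44, b² = 88.
For a horizontal hyperbola the asymptotes have slope ±b/a.
Here that is ±2√22/2√11 = ±√2.

√2 and -√2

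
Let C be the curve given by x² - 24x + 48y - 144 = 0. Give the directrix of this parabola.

y = 18

Only x is squared. Complete the square in x: (x - 12)² = -48(y - 6).
Vertex (12, 6); 4p = -48 so p = -12. Opens down.
Directrix is the horizontal line y = k − p = 6 − (-12) = 18.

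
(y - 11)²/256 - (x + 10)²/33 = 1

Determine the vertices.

Center (-10, 11). The positive term is the y-term, so the transverse axis is vertical; a² = 256, b² = 33.
a = 16. Vertices at (h, k ± a).

(-10, -5) and (-10, 27)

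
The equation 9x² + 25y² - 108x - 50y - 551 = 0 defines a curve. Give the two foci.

Collect terms: 9(x² - 12x) + 25(y² - 2y) = 551
Completing the square gives 9(x - 6)² + 25(y - 1)² = 551 + 324 + 25 = 900.
Dividing both sides by 900: (x - 6)²/100 + (y - 1)²/36 = 1
Ellipse, center (6, 1), major axis horizontal; a² = 100, b² = 36.
c² = a² - b² = 100 - 36 = 64, so c = 8.
Foci lie on the horizontal axis through the center: (h ± c, k).

(-2, 1) and (14, 1)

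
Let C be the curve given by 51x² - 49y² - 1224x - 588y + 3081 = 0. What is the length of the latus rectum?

102/7

Group the x- and y-terms: 51(x² - 24x) -49(y² + 12y) = -3081
51(x - 12)² -49(y + 6)² = -3081 + 7344 - 1764 = 2499
Dividing both sides by 2499: (x - 12)²/49 - (y + 6)²/51 = 1
Hyperbola, center (12, -6), transverse axis horizontal; a² = 49, b² = 51.
Latus rectum length = 2b²/a = 2·51/7 = 102/7.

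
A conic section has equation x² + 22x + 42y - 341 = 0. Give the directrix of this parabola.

y = 43/2

Only x is squared. Complete the square in x: (x + 11)² = -42(y - 11).
Vertex (-11, 11); 4p = -42 so p = -21/2. Opens down.
Directrix is the horizontal line y = k − p = 11 − (-21/2) = 43/2.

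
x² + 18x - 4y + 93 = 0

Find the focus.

Only x is squared. Complete the square in x: (x + 9)² = 4(y - 3).
Vertex (-9, 3); 4p = 4 so p = 1. Opens up.
Focus is p units from the vertex along the axis: (h, k + p).

(-9, 4)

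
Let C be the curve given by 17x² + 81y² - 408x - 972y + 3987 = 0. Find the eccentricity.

e = 8/9

17(x² - 24x) + 81(y² - 12y) = -3987
Completing the square gives 17(x - 12)² + 81(y - 6)² = -3987 + 2448 + 2916 = 1377.
Divide by 1377: (x - 12)²/81 + (y - 6)²/17 = 1
Ellipse, center (12, 6), major axis horizontal; a² = 81, b² = 17.
c² = a² - b² = 64, so c = 8.
e = c/a = 8/9.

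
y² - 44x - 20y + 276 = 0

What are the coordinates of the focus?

(15, 10)

Only y is squared. Complete the square in y: (y - 10)² = 44(x - 4).
Vertex (4, 10); 4p = 44 so p = 11. Opens right.
Focus is p units from the vertex along the axis: (h + p, k).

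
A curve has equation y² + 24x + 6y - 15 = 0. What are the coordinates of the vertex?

(1, -3)

Only y is squared. Complete the square in y: (y + 3)² = -24(x - 1).
Vertex (1, -3); 4p = -24 so p = -6. Opens left.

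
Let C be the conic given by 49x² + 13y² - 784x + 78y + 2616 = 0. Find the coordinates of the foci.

49(x² - 16x) + 13(y² + 6y) = -2616
Completing the square gives 49(x - 8)² + 13(y + 3)² = -2616 + 3136 + 117 = 637.
Divide through by 637 to get (x - 8)²/13 + (y + 3)²/49 = 1.
Ellipse, center (8, -3), major axis vertical; a² = 49, b² = 13.
c² = a² - b² = 49 - 13 = 36, so c = 6.
Foci lie on the vertical axis through the center: (h, k ± c).

(8, -9) and (8, 3)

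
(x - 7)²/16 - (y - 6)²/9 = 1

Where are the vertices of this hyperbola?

(3, 6) and (11, 6)

Center (7, 6). The positive term is the x-term, so the transverse axis is horizontal; a² = 16, b² = 9.
a = 4. Vertices at (h ± a, k).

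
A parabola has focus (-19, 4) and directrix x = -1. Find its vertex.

(-10, 4)

The vertex is the midpoint between the focus and the directrix along the axis of symmetry.
Axis is horizontal (directrix is vertical). Vertex x-coordinate = (-19 + (-1))/2 = -10; y-coordinate = 4.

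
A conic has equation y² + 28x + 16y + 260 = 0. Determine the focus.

Only y is squared. Complete the square in y: (y + 8)² = -28(x + 7).
Vertex (-7, -8); 4p = -28 so p = -7. Opens left.
Focus is p units from the vertex along the axis: (h + p, k).

(-14, -8)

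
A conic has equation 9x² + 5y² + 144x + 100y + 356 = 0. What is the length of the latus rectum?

Group: 9(x² + 16x) + 5(y² + 20y) = -356
Complete the square in x and y: 9(x + 8)² + 5(y + 10)² = -356 + 576 + 500 = 720
Divide by 720: (x + 8)²/80 + (y + 10)²/144 = 1
Ellipse, center (-8, -10), major axis vertical; a² = 144, b² = 80.
Latus rectum length = 2b²/a = 2·80/12 = 40/3.

40/3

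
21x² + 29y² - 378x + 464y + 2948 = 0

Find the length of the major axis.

2√29

Rearranging, 21(x² - 18x) + 29(y² + 16y) = -2948.
21(x - 9)² + 29(y + 8)² = -2948 + 1701 + 1856 = 609
Divide by 609: (x - 9)²/29 + (y + 8)²/21 = 1
Ellipse, center (9, -8), major axis horizontal; a² = 29, b² = 21.
a² = 29 so a = √29; the major axis has length 2a = 2√29.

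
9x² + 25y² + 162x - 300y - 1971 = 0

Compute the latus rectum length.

Rearranging, 9(x² + 18x) + 25(y² - 12y) = 1971.
Complete the square in x and y: 9(x + 9)² + 25(y - 6)² = 1971 + 729 + 900 = 3600
Divide through by 3600 to get (x + 9)²/400 + (y - 6)²/144 = 1.
Ellipse, center (-9, 6), major axis horizontal; a² = 400, b² = 144.
Latus rectum length = 2b²/a = 2·144/20 = 72/5.

72/5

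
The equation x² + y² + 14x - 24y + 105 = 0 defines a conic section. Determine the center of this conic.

(x² + 14x) + (y² - 24y) = -105
Complete the square in x and y: (x + 7)² + (y - 12)² = -105 + 49 + 144 = 88
So (x + 7)² + (y - 12)² = 88.
Circle centered at (-7, 12) with r² = 88.

(-7, 12)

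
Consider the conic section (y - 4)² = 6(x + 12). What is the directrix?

x = -27/2

Vertex (-12, 4); 4p = 6 so p = 3/2. Opens right.
Directrix is the vertical line x = h − p = -12 − (3/2) = -27/2.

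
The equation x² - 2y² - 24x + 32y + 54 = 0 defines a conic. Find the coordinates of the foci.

Rearranging, (x² - 24x) -2(y² - 16y) = -54.
(x - 12)² -2(y - 8)² = -54 + 144 - 128 = -38
Dividing both sides by -38: (y - 8)²/19 - (x - 12)²/38 = 1
Hyperbola, center (12, 8), transverse axis vertical; a² = 19, b² = 38.
c² = a² + b² = 19 + 38 = 57, so c = √57.
Foci lie on the vertical axis through the center: (h, k ± c).

(12, 8 - √57) and (12, 8 + √57)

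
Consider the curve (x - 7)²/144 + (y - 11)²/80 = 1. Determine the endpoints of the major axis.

Center (7, 11). The larger denominator 144 sits under the x-term, so the major axis is horizontal; a² = 144, b² = 80.
a = 12. Vertices at (h ± a, k).

(-5, 11) and (19, 11)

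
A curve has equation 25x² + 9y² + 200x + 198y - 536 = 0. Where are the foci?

(-4, -23) and (-4, 1)

Rearranging, 25(x² + 8x) + 9(y² + 22y) = 536.
Complete the square: 25(x + 4)² + 9(y + 11)² = 536 + 400 + 1089 = 2025
Divide through by 2025 to get (x + 4)²/81 + (y + 11)²/225 = 1.
Ellipse, center (-4, -11), major axis vertical; a² = 225, b² = 81.
c² = a² - b² = 225 - 81 = 144, so c = 12.
Foci lie on the vertical axis through the center: (h, k ± c).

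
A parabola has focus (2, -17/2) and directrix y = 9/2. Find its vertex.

(2, -2)

The vertex is the midpoint between the focus and the directrix along the axis of symmetry.
Axis is vertical (directrix is horizontal). Vertex y-coordinate = (-17/2 + 9/2)/2 = -2; x-coordinate = 2.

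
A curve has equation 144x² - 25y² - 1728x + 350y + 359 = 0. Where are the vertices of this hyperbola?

Collect terms: 144(x² - 12x) -25(y² - 14y) = -359
Completing the square gives 144(x - 6)² -25(y - 7)² = -359 + 5184 - 1225 = 3600.
Divide by 3600: (x - 6)²/25 - (y - 7)²/144 = 1
Hyperbola, center (6, 7), transverse axis horizontal; a² = 25, b² = 144.
a = 5. Vertices at (h ± a, k).

(1, 7) and (11, 7)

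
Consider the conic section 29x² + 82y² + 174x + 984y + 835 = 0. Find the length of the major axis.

2√82

Group the x- and y-terms: 29(x² + 6x) + 82(y² + 12y) = -835
Complete the square: 29(x + 3)² + 82(y + 6)² = -835 + 261 + 2952 = 2378
Divide by 2378: (x + 3)²/82 + (y + 6)²/29 = 1
Ellipse, center (-3, -6), major axis horizontal; a² = 82, b² = 29.
a² = 82 so a = √82; the major axis has length 2a = 2√82.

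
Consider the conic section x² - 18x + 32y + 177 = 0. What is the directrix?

Only x is squared. Complete the square in x: (x - 9)² = -32(y + 3).
Vertex (9, -3); 4p = -32 so p = -8. Opens down.
Directrix is the horizontal line y = k − p = -3 − (-8) = 5.

y = 5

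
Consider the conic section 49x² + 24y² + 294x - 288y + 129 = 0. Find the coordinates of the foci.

Rearranging, 49(x² + 6x) + 24(y² - 12y) = -129.
Completing the square gives 49(x + 3)² + 24(y - 6)² = -129 + 441 + 864 = 1176.
Divide by 1176: (x + 3)²/24 + (y - 6)²/49 = 1
Ellipse, center (-3, 6), major axis vertical; a² = 49, b² = 24.
c² = a² - b² = 49 - 24 = 25, so c = 5.
Foci lie on the vertical axis through the center: (h, k ± c).

(-3, 1) and (-3, 11)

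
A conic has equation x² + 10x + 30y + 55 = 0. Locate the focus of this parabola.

Only x is squared. Complete the square in x: (x + 5)² = -30(y + 1).
Vertex (-5, -1); 4p = -30 so p = -15/2. Opens down.
Focus is p units from the vertex along the axis: (h, k + p).

(-5, -17/2)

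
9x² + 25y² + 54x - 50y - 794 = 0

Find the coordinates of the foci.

Group the x- and y-terms: 9(x² + 6x) + 25(y² - 2y) = 794
Complete the square: 9(x + 3)² + 25(y - 1)² = 794 + 81 + 25 = 900
Dividing both sides by 900: (x + 3)²/100 + (y - 1)²/36 = 1
Ellipse, center (-3, 1), major axis horizontal; a² = 100, b² = 36.
c² = a² - b² = 100 - 36 = 64, so c = 8.
Foci lie on the horizontal axis through the center: (h ± c, k).

(-11, 1) and (5, 1)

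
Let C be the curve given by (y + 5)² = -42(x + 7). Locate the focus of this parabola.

Vertex (-7, -5); 4p = -42 so p = -21/2. Opens left.
Focus is p units from the vertex along the axis: (h + p, k).

(-35/2, -5)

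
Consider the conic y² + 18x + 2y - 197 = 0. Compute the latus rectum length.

Only y is squared. Complete the square in y: (y + 1)² = -18(x - 11).
Vertex (11, -1); 4p = -18 so p = -9/2. Opens left.
Latus rectum length = |4p| = 18.

18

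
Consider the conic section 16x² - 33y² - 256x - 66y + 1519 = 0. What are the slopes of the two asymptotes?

4√33/33 and -4√33/33

Rearranging, 16(x² - 16x) -33(y² + 2y) = -1519.
Complete the square: 16(x - 8)² -33(y + 1)² = -1519 + 1024 - 33 = -528
Divide through by -528 to get (y + 1)²/16 - (x - 8)²/33 = 1.
Hyperbola, center (8, -1), transverse axis vertical; a² = 16, b² = 33.
For a vertical hyperbola the asymptotes have slope ±a/b.
Here that is ±4/√33 = ±4√33/33.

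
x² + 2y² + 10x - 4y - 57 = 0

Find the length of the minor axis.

2√42

Group the x- and y-terms: (x² + 10x) + 2(y² - 2y) = 57
Complete the square in x and y: (x + 5)² + 2(y - 1)² = 57 + 25 + 2 = 84
Divide by 84: (x + 5)²/84 + (y - 1)²/42 = 1
Ellipse, center (-5, 1), major axis horizontal; a² = 84, b² = 42.
b² = 42 so b = √42; the minor axis has length 2b = 2√42.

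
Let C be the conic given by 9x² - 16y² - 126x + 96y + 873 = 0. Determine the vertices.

Rearranging, 9(x² - 14x) -16(y² - 6y) = -873.
9(x - 7)² -16(y - 3)² = -873 + 441 - 144 = -576
Divide by -576: (y - 3)²/36 - (x - 7)²/64 = 1
Hyperbola, center (7, 3), transverse axis vertical; a² = 36, b² = 64.
a = 6. Vertices at (h, k ± a).

(7, -3) and (7, 9)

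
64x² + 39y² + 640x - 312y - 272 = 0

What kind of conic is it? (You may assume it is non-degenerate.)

ellipse

No xy term. Coefficients of x² and y² are A = 64, C = 39.
A and C have the same sign but A ≠ C ⇒ ellipse.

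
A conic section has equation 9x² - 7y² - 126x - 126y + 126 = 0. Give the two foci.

Group the x- and y-terms: 9(x² - 14x) -7(y² + 18y) = -126
9(x - 7)² -7(y + 9)² = -126 + 441 - 567 = -252
Divide by -252: (y + 9)²/36 - (x - 7)²/28 = 1
Hyperbola, center (7, -9), transverse axis vertical; a² = 36, b² = 28.
c² = a² + b² = 36 + 28 = 64, so c = 8.
Foci lie on the vertical axis through the center: (h, k ± c).

(7, -17) and (7, -1)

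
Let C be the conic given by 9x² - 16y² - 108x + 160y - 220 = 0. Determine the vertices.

Group: 9(x² - 12x) -16(y² - 10y) = 220
9(x - 6)² -16(y - 5)² = 220 + 324 - 400 = 144
Divide by 144: (x - 6)²/16 - (y - 5)²/9 = 1
Hyperbola, center (6, 5), transverse axis horizontal; a² = 16, b² = 9.
a = 4. Vertices at (h ± a, k).

(2, 5) and (10, 5)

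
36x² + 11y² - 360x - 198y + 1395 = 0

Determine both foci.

(5, 4) and (5, 14)

Group: 36(x² - 10x) + 11(y² - 18y) = -1395
Completing the square gives 36(x - 5)² + 11(y - 9)² = -1395 + 900 + 891 = 396.
Divide through by 396 to get (x - 5)²/11 + (y - 9)²/36 = 1.
Ellipse, center (5, 9), major axis vertical; a² = 36, b² = 11.
c² = a² - b² = 36 - 11 = 25, so c = 5.
Foci lie on the vertical axis through the center: (h, k ± c).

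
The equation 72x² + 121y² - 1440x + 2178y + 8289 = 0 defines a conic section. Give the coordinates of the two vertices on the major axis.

(-1, -9) and (21, -9)

Group the x- and y-terms: 72(x² - 20x) + 121(y² + 18y) = -8289
Complete the square in x and y: 72(x - 10)² + 121(y + 9)² = -8289 + 7200 + 9801 = 8712
Dividing both sides by 8712: (x - 10)²/121 + (y + 9)²/72 = 1
Ellipse, center (10, -9), major axis horizontal; a² = 121, b² = 72.
a = 11. Vertices at (h ± a, k).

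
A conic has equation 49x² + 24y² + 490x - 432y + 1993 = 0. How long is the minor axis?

Group: 49(x² + 10x) + 24(y² - 18y) = -1993
Completing the square gives 49(x + 5)² + 24(y - 9)² = -1993 + 1225 + 1944 = 1176.
Dividing both sides by 1176: (x + 5)²/24 + (y - 9)²/49 = 1
Ellipse, center (-5, 9), major axis vertical; a² = 49, b² = 24.
b² = 24 so b = 2√6; the minor axis has length 2b = 4√6.

4√6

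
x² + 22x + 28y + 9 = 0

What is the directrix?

y = 11

Only x is squared. Complete the square in x: (x + 11)² = -28(y - 4).
Vertex (-11, 4); 4p = -28 so p = -7. Opens down.
Directrix is the horizontal line y = k − p = 4 − (-7) = 11.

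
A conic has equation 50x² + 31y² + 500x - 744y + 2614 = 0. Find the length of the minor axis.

2√62

Rearranging, 50(x² + 10x) + 31(y² - 24y) = -2614.
Completing the square gives 50(x + 5)² + 31(y - 12)² = -2614 + 1250 + 4464 = 3100.
Divide by 3100: (x + 5)²/62 + (y - 12)²/100 = 1
Ellipse, center (-5, 12), major axis vertical; a² = 100, b² = 62.
b² = 62 so b = √62; the minor axis has length 2b = 2√62.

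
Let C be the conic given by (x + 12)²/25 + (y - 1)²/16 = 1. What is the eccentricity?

e = 3/5

Center (-12, 1). The larger denominator 25 sits under the x-term, so the major axis is horizontal; a² = 25, b² = 16.
c² = a² - b² = 9, so c = 3.
e = c/a = 3/5.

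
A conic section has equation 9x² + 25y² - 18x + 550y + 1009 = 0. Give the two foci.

(-11, -11) and (13, -11)

9(x² - 2x) + 25(y² + 22y) = -1009
Complete the square in x and y: 9(x - 1)² + 25(y + 11)² = -1009 + 9 + 3025 = 2025
Divide through by 2025 to get (x - 1)²/225 + (y + 11)²/81 = 1.
Ellipse, center (1, -11), major axis horizontal; a² = 225, b² = 81.
c² = a² - b² = 225 - 81 = 144, so c = 12.
Foci lie on the horizontal axis through the center: (h ± c, k).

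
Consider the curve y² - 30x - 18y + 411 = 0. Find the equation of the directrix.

Only y is squared. Complete the square in y: (y - 9)² = 30(x - 11).
Vertex (11, 9); 4p = 30 so p = 15/2. Opens right.
Directrix is the vertical line x = h − p = 11 − (15/2) = 7/2.

x = 7/2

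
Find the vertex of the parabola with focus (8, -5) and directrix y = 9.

(8, 2)

The vertex is the midpoint between the focus and the directrix along the axis of symmetry.
Axis is vertical (directrix is horizontal). Vertex y-coordinate = (-5 + 9)/2 = 2; x-coordinate = 8.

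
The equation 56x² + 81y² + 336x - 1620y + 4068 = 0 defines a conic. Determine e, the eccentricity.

e = 5/9

Group the x- and y-terms: 56(x² + 6x) + 81(y² - 20y) = -4068
Complete the square: 56(x + 3)² + 81(y - 10)² = -4068 + 504 + 8100 = 4536
Dividing both sides by 4536: (x + 3)²/81 + (y - 10)²/56 = 1
Ellipse, center (-3, 10), major axis horizontal; a² = 81, b² = 56.
c² = a² - b² = 25, so c = 5.
e = c/a = 5/9.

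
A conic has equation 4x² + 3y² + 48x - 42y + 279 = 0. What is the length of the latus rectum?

3

Group the x- and y-terms: 4(x² + 12x) + 3(y² - 14y) = -279
4(x + 6)² + 3(y - 7)² = -279 + 144 + 147 = 12
Divide by 12: (x + 6)²/3 + (y - 7)²/4 = 1
Ellipse, center (-6, 7), major axis vertical; a² = 4, b² = 3.
Latus rectum length = 2b²/a = 2·3/2 = 3.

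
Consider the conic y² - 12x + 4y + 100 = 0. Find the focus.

(11, -2)

Only y is squared. Complete the square in y: (y + 2)² = 12(x - 8).
Vertex (8, -2); 4p = 12 so p = 3. Opens right.
Focus is p units from the vertex along the axis: (h + p, k).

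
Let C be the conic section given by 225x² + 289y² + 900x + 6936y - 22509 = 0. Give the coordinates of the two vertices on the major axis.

Group the x- and y-terms: 225(x² + 4x) + 289(y² + 24y) = 22509
225(x + 2)² + 289(y + 12)² = 22509 + 900 + 41616 = 65025
Divide by 65025: (x + 2)²/289 + (y + 12)²/225 = 1
Ellipse, center (-2, -12), major axis horizontal; a² = 289, b² = 225.
a = 17. Vertices at (h ± a, k).

(-19, -12) and (15, -12)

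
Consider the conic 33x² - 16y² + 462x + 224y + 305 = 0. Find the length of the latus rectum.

Rearranging, 33(x² + 14x) -16(y² - 14y) = -305.
33(x + 7)² -16(y - 7)² = -305 + 1617 - 784 = 528
Divide through by 528 to get (x + 7)²/16 - (y - 7)²/33 = 1.
Hyperbola, center (-7, 7), transverse axis horizontal; a² = 16, b² = 33.
Latus rectum length = 2b²/a = 2·33/4 = 33/2.

33/2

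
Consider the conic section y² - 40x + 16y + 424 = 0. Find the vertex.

Only y is squared. Complete the square in y: (y + 8)² = 40(x - 9).
Vertex (9, -8); 4p = 40 so p = 10. Opens right.

(9, -8)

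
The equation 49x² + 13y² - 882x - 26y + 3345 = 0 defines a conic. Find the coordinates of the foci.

Collect terms: 49(x² - 18x) + 13(y² - 2y) = -3345
Complete the square in x and y: 49(x - 9)² + 13(y - 1)² = -3345 + 3969 + 13 = 637
Divide by 637: (x - 9)²/13 + (y - 1)²/49 = 1
Ellipse, center (9, 1), major axis vertical; a² = 49, b² = 13.
c² = a² - b² = 49 - 13 = 36, so c = 6.
Foci lie on the vertical axis through the center: (h, k ± c).

(9, -5) and (9, 7)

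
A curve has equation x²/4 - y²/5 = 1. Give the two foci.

Center (0, 0). The positive term is the x-term, so the transverse axis is horizontal; a² = 4, b² = 5.
c² = a² + b² = 4 + 5 = 9, so c = 3.
Foci lie on the horizontal axis through the center: (h ± c, k).

(-3, 0) and (3, 0)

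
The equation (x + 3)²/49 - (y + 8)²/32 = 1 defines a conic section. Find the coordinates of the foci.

(-12, -8) and (6, -8)

Center (-3, -8). The positive term is the x-term, so the transverse axis is horizontal; a² = 49, b² = 32.
c² = a² + b² = 49 + 32 = 81, so c = 9.
Foci lie on the horizontal axis through the center: (h ± c, k).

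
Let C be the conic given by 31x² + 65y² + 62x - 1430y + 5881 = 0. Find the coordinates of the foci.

Group: 31(x² + 2x) + 65(y² - 22y) = -5881
Complete the square in x and y: 31(x + 1)² + 65(y - 11)² = -5881 + 31 + 7865 = 2015
Divide through by 2015 to get (x + 1)²/65 + (y - 11)²/31 = 1.
Ellipse, center (-1, 11), major axis horizontal; a² = 65, b² = 31.
c² = a² - b² = 65 - 31 = 34, so c = √34.
Foci lie on the horizontal axis through the center: (h ± c, k).

(-1 - √34, 11) and (-1 + √34, 11)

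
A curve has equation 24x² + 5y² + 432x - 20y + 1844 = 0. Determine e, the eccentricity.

Collect terms: 24(x² + 18x) + 5(y² - 4y) = -1844
Completing the square gives 24(x + 9)² + 5(y - 2)² = -1844 + 1944 + 20 = 120.
Dividing both sides by 120: (x + 9)²/5 + (y - 2)²/24 = 1
Ellipse, center (-9, 2), major axis vertical; a² = 24, b² = 5.
c² = a² - b² = 19, so c = √19.
e = c/a = √19/2√6 = √114/12.

e = √114/12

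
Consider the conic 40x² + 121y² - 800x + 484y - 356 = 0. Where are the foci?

Rearranging, 40(x² - 20x) + 121(y² + 4y) = 356.
Complete the square in x and y: 40(x - 10)² + 121(y + 2)² = 356 + 4000 + 484 = 4840
Dividing both sides by 4840: (x - 10)²/121 + (y + 2)²/40 = 1
Ellipse, center (10, -2), major axis horizontal; a² = 121, b² = 40.
c² = a² - b² = 121 - 40 = 81, so c = 9.
Foci lie on the horizontal axis through the center: (h ± c, k).

(1, -2) and (19, -2)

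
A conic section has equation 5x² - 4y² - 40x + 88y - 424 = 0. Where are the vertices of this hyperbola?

(2, 11) and (6, 11)

Group: 5(x² - 8x) -4(y² - 22y) = 424
Completing the square gives 5(x - 4)² -4(y - 11)² = 424 + 80 - 484 = 20.
Divide through by 20 to get (x - 4)²/4 - (y - 11)²/5 = 1.
Hyperbola, center (4, 11), transverse axis horizontal; a² = 4, b² = 5.
a = 2. Vertices at (h ± a, k).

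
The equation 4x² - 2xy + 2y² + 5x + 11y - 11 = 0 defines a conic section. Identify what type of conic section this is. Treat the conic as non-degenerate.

ellipse

A = 4, B = -2, C = 2.
Discriminant B² − 4AC = (-2)² − 4·4·2 = -28.
B² − 4AC < 0 ⇒ ellipse.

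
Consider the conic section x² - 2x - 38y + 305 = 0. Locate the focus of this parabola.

Only x is squared. Complete the square in x: (x - 1)² = 38(y - 8).
Vertex (1, 8); 4p = 38 so p = 19/2. Opens up.
Focus is p units from the vertex along the axis: (h, k + p).

(1, 35/2)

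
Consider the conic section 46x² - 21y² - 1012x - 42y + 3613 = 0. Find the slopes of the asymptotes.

√966/21 and -√966/21

Group: 46(x² - 22x) -21(y² + 2y) = -3613
Completing the square gives 46(x - 11)² -21(y + 1)² = -3613 + 5566 - 21 = 1932.
Divide by 1932: (x - 11)²/42 - (y + 1)²/92 = 1
Hyperbola, center (11, -1), transverse axis horizontal; a² = 42, b² = 92.
For a horizontal hyperbola the asymptotes have slope ±b/a.
Here that is ±2√23/√42 = ±√966/21.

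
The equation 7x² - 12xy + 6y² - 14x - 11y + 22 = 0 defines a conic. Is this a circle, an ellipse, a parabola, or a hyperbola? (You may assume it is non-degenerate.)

A = 7, B = -12, C = 6.
Discriminant B² − 4AC = (-12)² − 4·7·6 = -24.
B² − 4AC < 0 ⇒ ellipse.

ellipse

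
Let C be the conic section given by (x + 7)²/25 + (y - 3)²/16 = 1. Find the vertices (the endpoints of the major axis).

(-12, 3) and (-2, 3)

Center (-7, 3). The larger denominator 25 sits under the x-term, so the major axis is horizontal; a² = 25, b² = 16.
a = 5. Vertices at (h ± a, k).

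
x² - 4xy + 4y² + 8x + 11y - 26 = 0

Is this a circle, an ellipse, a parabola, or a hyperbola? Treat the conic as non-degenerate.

A = 1, B = -4, C = 4.
Discriminant B² − 4AC = (-4)² − 4·1·4 = 0.
B² − 4AC = 0 ⇒ parabola.

parabola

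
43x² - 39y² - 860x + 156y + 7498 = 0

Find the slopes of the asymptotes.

43(x² - 20x) -39(y² - 4y) = -7498
43(x - 10)² -39(y - 2)² = -7498 + 4300 - 156 = -3354
Divide by -3354: (y - 2)²/86 - (x - 10)²/78 = 1
Hyperbola, center (10, 2), transverse axis vertical; a² = 86, b² = 78.
For a vertical hyperbola the asymptotes have slope ±a/b.
Here that is ±√86/√78 = ±√1677/39.

√1677/39 and -√1677/39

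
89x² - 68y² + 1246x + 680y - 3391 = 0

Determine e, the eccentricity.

Rearranging, 89(x² + 14x) -68(y² - 10y) = 3391.
Complete the square: 89(x + 7)² -68(y - 5)² = 3391 + 4361 - 1700 = 6052
Divide by 6052: (x + 7)²/68 - (y - 5)²/89 = 1
Hyperbola, center (-7, 5), transverse axis horizontal; a² = 68, b² = 89.
c² = a² + b² = 157, so c = √157.
e = c/a = √157/2√17 = √2669/34.

e = √2669/34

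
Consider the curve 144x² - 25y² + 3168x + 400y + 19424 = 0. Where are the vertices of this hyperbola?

(-11, -4) and (-11, 20)

Rearranging, 144(x² + 22x) -25(y² - 16y) = -19424.
Completing the square gives 144(x + 11)² -25(y - 8)² = -19424 + 17424 - 1600 = -3600.
Divide through by -3600 to get (y - 8)²/144 - (x + 11)²/25 = 1.
Hyperbola, center (-11, 8), transverse axis vertical; a² = 144, b² = 25.
a = 12. Vertices at (h, k ± a).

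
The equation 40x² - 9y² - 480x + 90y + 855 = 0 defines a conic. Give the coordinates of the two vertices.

(3, 5) and (9, 5)

40(x² - 12x) -9(y² - 10y) = -855
Complete the square: 40(x - 6)² -9(y - 5)² = -855 + 1440 - 225 = 360
Divide through by 360 to get (x - 6)²/9 - (y - 5)²/40 = 1.
Hyperbola, center (6, 5), transverse axis horizontal; a² = 9, b² = 40.
a = 3. Vertices at (h ± a, k).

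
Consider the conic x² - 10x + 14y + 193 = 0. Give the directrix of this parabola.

Only x is squared. Complete the square in x: (x - 5)² = -14(y + 12).
Vertex (5, -12); 4p = -14 so p = -7/2. Opens down.
Directrix is the horizontal line y = k − p = -12 − (-7/2) = -17/2.

y = -17/2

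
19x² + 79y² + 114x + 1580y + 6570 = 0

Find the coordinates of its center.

Collect terms: 19(x² + 6x) + 79(y² + 20y) = -6570
Completing the square gives 19(x + 3)² + 79(y + 10)² = -6570 + 171 + 7900 = 1501.
Divide by 1501: (x + 3)²/79 + (y + 10)²/19 = 1
Ellipse with center (-3, -10).

(-3, -10)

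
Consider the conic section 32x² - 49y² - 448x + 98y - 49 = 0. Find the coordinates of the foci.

Collect terms: 32(x² - 14x) -49(y² - 2y) = 49
Complete the square: 32(x - 7)² -49(y - 1)² = 49 + 1568 - 49 = 1568
Divide by 1568: (x - 7)²/49 - (y - 1)²/32 = 1
Hyperbola, center (7, 1), transverse axis horizontal; a² = 49, b² = 32.
c² = a² + b² = 49 + 32 = 81, so c = 9.
Foci lie on the horizontal axis through the center: (h ± c, k).

(-2, 1) and (16, 1)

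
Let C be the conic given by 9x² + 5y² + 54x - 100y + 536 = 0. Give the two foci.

9(x² + 6x) + 5(y² - 20y) = -536
Complete the square in x and y: 9(x + 3)² + 5(y - 10)² = -536 + 81 + 500 = 45
Divide by 45: (x + 3)²/5 + (y - 10)²/9 = 1
Ellipse, center (-3, 10), major axis vertical; a² = 9, b² = 5.
c² = a² - b² = 9 - 5 = 4, so c = 2.
Foci lie on the vertical axis through the center: (h, k ± c).

(-3, 8) and (-3, 12)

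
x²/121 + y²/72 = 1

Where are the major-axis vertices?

Center (0, 0). The larger denominator 121 sits under the x-term, so the major axis is horizontal; a² = 121, b² = 72.
a = 11. Vertices at (h ± a, k).

(-11, 0) and (11, 0)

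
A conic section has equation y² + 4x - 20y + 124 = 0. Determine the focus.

(-7, 10)

Only y is squared. Complete the square in y: (y - 10)² = -4(x + 6).
Vertex (-6, 10); 4p = -4 so p = -1. Opens left.
Focus is p units from the vertex along the axis: (h + p, k).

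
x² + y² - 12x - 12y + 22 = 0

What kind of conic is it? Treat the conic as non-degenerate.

No xy term. Coefficients of x² and y² are A = 1, C = 1.
A = C (same sign) ⇒ circle.

circle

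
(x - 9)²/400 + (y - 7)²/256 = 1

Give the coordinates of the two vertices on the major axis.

(-11, 7) and (29, 7)

Center (9, 7). The larger denominator 400 sits under the x-term, so the major axis is horizontal; a² = 400, b² = 256.
a = 20. Vertices at (h ± a, k).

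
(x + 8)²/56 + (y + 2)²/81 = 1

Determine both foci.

Center (-8, -2). The larger denominator 81 sits under the y-term, so the major axis is vertical; a² = 81, b² = 56.
c² = a² - b² = 81 - 56 = 25, so c = 5.
Foci lie on the vertical axis through the center: (h, k ± c).

(-8, -7) and (-8, 3)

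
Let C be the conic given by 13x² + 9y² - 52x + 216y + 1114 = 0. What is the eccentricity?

e = 2√13/13

Group the x- and y-terms: 13(x² - 4x) + 9(y² + 24y) = -1114
Complete the square: 13(x - 2)² + 9(y + 12)² = -1114 + 52 + 1296 = 234
Dividing both sides by 234: (x - 2)²/18 + (y + 12)²/26 = 1
Ellipse, center (2, -12), major axis vertical; a² = 26, b² = 18.
c² = a² - b² = 8, so c = 2√2.
e = c/a = 2√2/√26 = 2√13/13.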